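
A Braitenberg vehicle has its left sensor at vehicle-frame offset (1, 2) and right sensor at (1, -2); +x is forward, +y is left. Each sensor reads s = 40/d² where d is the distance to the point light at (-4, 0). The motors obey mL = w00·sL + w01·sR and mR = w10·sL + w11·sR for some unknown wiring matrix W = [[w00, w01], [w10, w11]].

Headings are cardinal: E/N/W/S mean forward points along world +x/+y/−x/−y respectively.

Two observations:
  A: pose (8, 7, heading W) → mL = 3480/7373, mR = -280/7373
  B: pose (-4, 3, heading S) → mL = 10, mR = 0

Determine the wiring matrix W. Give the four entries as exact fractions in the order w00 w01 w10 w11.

1 1 -1/2 1/2

obs A: pose=(8,7,W) → sL=20/73, sR=20/101, mL=3480/7373, mR=-280/7373
obs B: pose=(-4,3,S) → sL=5, sR=5, mL=10, mR=0
sensor matrix S = [[20/73, 20/101], [5, 5]]; det S = 2800/7373
solve [mL_A; mL_B] = S·[w00; w01] and [mR_A; mR_B] = S·[w10; w11]:
  w00 = 1, w01 = 1, w10 = -1/2, w11 = 1/2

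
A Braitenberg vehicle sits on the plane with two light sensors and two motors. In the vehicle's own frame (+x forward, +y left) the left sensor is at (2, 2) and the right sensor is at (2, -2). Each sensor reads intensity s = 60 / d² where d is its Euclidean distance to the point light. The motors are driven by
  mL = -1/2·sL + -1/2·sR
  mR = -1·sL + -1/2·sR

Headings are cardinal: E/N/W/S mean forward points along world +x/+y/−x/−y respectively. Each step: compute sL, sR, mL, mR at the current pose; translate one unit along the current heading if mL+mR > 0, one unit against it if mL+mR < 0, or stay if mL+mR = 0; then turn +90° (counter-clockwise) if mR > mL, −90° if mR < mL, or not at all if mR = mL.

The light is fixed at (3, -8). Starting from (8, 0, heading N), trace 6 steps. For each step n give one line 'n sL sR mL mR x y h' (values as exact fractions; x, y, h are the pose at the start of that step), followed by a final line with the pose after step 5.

n=0: pose=(8,0,N); sL=60/109, sR=60/149; mL=-7740/16241, mR=-12210/16241; mL+mR=-19950/16241 → advance -1; mR−mL=-30/109 → turn -1·90°
n=1: pose=(8,-1,E); sL=6/13, sR=30/37; mL=-306/481, mR=-417/481; mL+mR=-723/481 → advance -1; mR−mL=-3/13 → turn -1·90°
n=2: pose=(7,-1,S); sL=60/61, sR=60/29; mL=-2700/1769, mR=-3570/1769; mL+mR=-6270/1769 → advance -1; mR−mL=-30/61 → turn -1·90°
n=3: pose=(7,0,W); sL=3/2, sR=15/26; mL=-27/26, mR=-93/52; mL+mR=-147/52 → advance -1; mR−mL=-3/4 → turn -1·90°
n=4: pose=(8,0,N); sL=60/109, sR=60/149; mL=-7740/16241, mR=-12210/16241; mL+mR=-19950/16241 → advance -1; mR−mL=-30/109 → turn -1·90°
n=5: pose=(8,-1,E); sL=6/13, sR=30/37; mL=-306/481, mR=-417/481; mL+mR=-723/481 → advance -1; mR−mL=-3/13 → turn -1·90°

0 60/109 60/149 -7740/16241 -12210/16241 8 0 N
1 6/13 30/37 -306/481 -417/481 8 -1 E
2 60/61 60/29 -2700/1769 -3570/1769 7 -1 S
3 3/2 15/26 -27/26 -93/52 7 0 W
4 60/109 60/149 -7740/16241 -12210/16241 8 0 N
5 6/13 30/37 -306/481 -417/481 8 -1 E
final 7 -1 S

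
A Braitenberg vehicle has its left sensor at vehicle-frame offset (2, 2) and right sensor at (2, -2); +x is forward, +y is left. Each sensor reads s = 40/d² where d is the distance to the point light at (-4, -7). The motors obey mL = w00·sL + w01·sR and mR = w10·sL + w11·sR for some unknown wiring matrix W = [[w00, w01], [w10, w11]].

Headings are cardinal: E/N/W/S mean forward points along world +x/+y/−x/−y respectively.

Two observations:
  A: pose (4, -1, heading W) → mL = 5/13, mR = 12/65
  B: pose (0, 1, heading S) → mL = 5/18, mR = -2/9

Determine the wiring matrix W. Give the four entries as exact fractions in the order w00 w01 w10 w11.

1/2 0 1/2 -1/2

obs A: pose=(4,-1,W) → sL=10/13, sR=2/5, mL=5/13, mR=12/65
obs B: pose=(0,1,S) → sL=5/9, sR=1, mL=5/18, mR=-2/9
sensor matrix S = [[10/13, 2/5], [5/9, 1]]; det S = 64/117
solve [mL_A; mL_B] = S·[w00; w01] and [mR_A; mR_B] = S·[w10; w11]:
  w00 = 1/2, w01 = 0, w10 = 1/2, w11 = -1/2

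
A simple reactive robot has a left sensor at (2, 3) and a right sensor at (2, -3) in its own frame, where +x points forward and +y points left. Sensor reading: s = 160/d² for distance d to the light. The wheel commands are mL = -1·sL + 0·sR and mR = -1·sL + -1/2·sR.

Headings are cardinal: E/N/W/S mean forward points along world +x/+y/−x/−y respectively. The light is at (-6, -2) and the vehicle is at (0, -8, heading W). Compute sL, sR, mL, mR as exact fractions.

left sensor world pos  = (-2, -11); dL² = 97
right sensor world pos = (-2, -5); dR² = 25
sL = 160/97 = 160/97
sR = 160/25 = 32/5
mL = -1·sL + 0·sR = -160/97
mR = -1·sL + -1/2·sR = -2352/485

160/97 32/5 -160/97 -2352/485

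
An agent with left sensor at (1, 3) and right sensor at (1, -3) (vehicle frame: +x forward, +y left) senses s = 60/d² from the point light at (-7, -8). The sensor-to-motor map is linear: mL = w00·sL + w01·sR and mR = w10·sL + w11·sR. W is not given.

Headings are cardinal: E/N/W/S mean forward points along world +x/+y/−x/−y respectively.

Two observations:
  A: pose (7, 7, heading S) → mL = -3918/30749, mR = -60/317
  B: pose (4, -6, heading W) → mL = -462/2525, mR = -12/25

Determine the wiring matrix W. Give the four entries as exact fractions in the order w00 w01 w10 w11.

1/2 -1 0 -1

obs A: pose=(7,7,S) → sL=12/97, sR=60/317, mL=-3918/30749, mR=-60/317
obs B: pose=(4,-6,W) → sL=60/101, sR=12/25, mL=-462/2525, mR=-12/25
sensor matrix S = [[12/97, 60/317], [60/101, 12/25]]; det S = -4119552/77641225
solve [mL_A; mL_B] = S·[w00; w01] and [mR_A; mR_B] = S·[w10; w11]:
  w00 = 1/2, w01 = -1, w10 = 0, w11 = -1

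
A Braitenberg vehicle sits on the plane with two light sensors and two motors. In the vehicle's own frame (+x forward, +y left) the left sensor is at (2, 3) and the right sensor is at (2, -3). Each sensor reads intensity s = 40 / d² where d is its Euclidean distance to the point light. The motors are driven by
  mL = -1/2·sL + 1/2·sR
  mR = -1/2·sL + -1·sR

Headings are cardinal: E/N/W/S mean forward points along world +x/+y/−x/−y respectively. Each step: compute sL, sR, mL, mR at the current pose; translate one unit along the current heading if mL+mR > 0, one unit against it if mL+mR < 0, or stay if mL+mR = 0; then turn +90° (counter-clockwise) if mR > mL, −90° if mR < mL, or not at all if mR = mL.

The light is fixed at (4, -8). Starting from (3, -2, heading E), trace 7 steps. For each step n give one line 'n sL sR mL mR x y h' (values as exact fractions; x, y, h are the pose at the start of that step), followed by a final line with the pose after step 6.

n=0: pose=(3,-2,E); sL=20/41, sR=4; mL=72/41, mR=-174/41; mL+mR=-102/41 → advance -1; mR−mL=-6 → turn -1·90°
n=1: pose=(2,-2,S); sL=40/17, sR=40/41; mL=-480/697, mR=-1500/697; mL+mR=-1980/697 → advance -1; mR−mL=-60/41 → turn -1·90°
n=2: pose=(2,-1,W); sL=5/4, sR=10/29; mL=-105/232, mR=-225/232; mL+mR=-165/116 → advance -1; mR−mL=-15/29 → turn -1·90°
n=3: pose=(3,-1,N); sL=40/97, sR=8/17; mL=48/1649, mR=-1116/1649; mL+mR=-1068/1649 → advance -1; mR−mL=-12/17 → turn -1·90°
n=4: pose=(3,-2,E); sL=20/41, sR=4; mL=72/41, mR=-174/41; mL+mR=-102/41 → advance -1; mR−mL=-6 → turn -1·90°
n=5: pose=(2,-2,S); sL=40/17, sR=40/41; mL=-480/697, mR=-1500/697; mL+mR=-1980/697 → advance -1; mR−mL=-60/41 → turn -1·90°
n=6: pose=(2,-1,W); sL=5/4, sR=10/29; mL=-105/232, mR=-225/232; mL+mR=-165/116 → advance -1; mR−mL=-15/29 → turn -1·90°

0 20/41 4 72/41 -174/41 3 -2 E
1 40/17 40/41 -480/697 -1500/697 2 -2 S
2 5/4 10/29 -105/232 -225/232 2 -1 W
3 40/97 8/17 48/1649 -1116/1649 3 -1 N
4 20/41 4 72/41 -174/41 3 -2 E
5 40/17 40/41 -480/697 -1500/697 2 -2 S
6 5/4 10/29 -105/232 -225/232 2 -1 W
final 3 -1 N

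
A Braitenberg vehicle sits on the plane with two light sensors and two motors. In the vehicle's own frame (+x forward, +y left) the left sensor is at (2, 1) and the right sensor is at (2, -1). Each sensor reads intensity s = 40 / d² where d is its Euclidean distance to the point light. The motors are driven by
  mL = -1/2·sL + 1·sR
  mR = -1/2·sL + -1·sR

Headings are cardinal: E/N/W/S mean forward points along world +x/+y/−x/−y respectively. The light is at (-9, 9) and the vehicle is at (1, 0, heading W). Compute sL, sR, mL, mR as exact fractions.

10/41 5/16 125/656 -285/656

left sensor world pos  = (-1, -1); dL² = 164
right sensor world pos = (-1, 1); dR² = 128
sL = 40/164 = 10/41
sR = 40/128 = 5/16
mL = -1/2·sL + 1·sR = 125/656
mR = -1/2·sL + -1·sR = -285/656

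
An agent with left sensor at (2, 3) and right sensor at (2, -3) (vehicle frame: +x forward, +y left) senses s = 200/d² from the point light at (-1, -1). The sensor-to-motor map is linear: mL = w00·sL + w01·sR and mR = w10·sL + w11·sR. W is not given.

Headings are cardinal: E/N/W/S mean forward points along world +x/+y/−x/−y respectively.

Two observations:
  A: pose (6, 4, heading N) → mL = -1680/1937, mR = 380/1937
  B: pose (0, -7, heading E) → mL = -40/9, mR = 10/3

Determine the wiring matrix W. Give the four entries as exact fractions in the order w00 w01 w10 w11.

obs A: pose=(6,4,N) → sL=40/13, sR=200/149, mL=-1680/1937, mR=380/1937
obs B: pose=(0,-7,E) → sL=100/9, sR=20/9, mL=-40/9, mR=10/3
sensor matrix S = [[40/13, 200/149], [100/9, 20/9]]; det S = -140800/17433
solve [mL_A; mL_B] = S·[w00; w01] and [mR_A; mR_B] = S·[w10; w11]:
  w00 = -1/2, w01 = 1/2, w10 = 1/2, w11 = -1

-1/2 1/2 1/2 -1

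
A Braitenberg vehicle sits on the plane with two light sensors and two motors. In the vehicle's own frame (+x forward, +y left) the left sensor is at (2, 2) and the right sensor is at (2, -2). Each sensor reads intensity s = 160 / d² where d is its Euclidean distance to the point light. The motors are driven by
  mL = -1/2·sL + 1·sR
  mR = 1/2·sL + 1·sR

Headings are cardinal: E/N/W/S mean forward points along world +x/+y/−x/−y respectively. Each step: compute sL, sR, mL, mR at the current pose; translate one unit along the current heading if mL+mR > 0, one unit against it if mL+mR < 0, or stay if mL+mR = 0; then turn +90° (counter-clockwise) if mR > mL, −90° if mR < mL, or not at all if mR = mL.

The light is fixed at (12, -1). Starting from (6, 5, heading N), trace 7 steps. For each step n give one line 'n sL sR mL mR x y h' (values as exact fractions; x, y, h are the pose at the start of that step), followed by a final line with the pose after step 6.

n=0: pose=(6,5,N); sL=5/4, sR=2; mL=11/8, mR=21/8; mL+mR=4 → advance +1; mR−mL=5/4 → turn +1·90°
n=1: pose=(6,6,W); sL=160/89, sR=32/29; mL=528/2581, mR=5168/2581; mL+mR=64/29 → advance +1; mR−mL=160/89 → turn +1·90°
n=2: pose=(5,6,S); sL=16/5, sR=80/53; mL=-24/265, mR=824/265; mL+mR=160/53 → advance +1; mR−mL=16/5 → turn +1·90°
n=3: pose=(5,5,E); sL=160/89, sR=160/41; mL=10960/3649, mR=17520/3649; mL+mR=320/41 → advance +1; mR−mL=160/89 → turn +1·90°
n=4: pose=(6,5,N); sL=5/4, sR=2; mL=11/8, mR=21/8; mL+mR=4 → advance +1; mR−mL=5/4 → turn +1·90°
n=5: pose=(6,6,W); sL=160/89, sR=32/29; mL=528/2581, mR=5168/2581; mL+mR=64/29 → advance +1; mR−mL=160/89 → turn +1·90°
n=6: pose=(5,6,S); sL=16/5, sR=80/53; mL=-24/265, mR=824/265; mL+mR=160/53 → advance +1; mR−mL=16/5 → turn +1·90°

0 5/4 2 11/8 21/8 6 5 N
1 160/89 32/29 528/2581 5168/2581 6 6 W
2 16/5 80/53 -24/265 824/265 5 6 S
3 160/89 160/41 10960/3649 17520/3649 5 5 E
4 5/4 2 11/8 21/8 6 5 N
5 160/89 32/29 528/2581 5168/2581 6 6 W
6 16/5 80/53 -24/265 824/265 5 6 S
final 5 5 E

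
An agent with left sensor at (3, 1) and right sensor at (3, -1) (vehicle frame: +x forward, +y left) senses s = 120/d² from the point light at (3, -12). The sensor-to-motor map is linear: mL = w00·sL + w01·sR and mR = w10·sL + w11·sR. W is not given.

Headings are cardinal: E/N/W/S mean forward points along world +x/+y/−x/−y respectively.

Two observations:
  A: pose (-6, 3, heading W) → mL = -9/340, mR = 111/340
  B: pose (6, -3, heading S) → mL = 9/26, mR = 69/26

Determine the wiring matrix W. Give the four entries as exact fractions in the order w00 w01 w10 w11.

-1/2 1/2 1/2 1/2

obs A: pose=(-6,3,W) → sL=6/17, sR=3/10, mL=-9/340, mR=111/340
obs B: pose=(6,-3,S) → sL=30/13, sR=3, mL=9/26, mR=69/26
sensor matrix S = [[6/17, 3/10], [30/13, 3]]; det S = 81/221
solve [mL_A; mL_B] = S·[w00; w01] and [mR_A; mR_B] = S·[w10; w11]:
  w00 = -1/2, w01 = 1/2, w10 = 1/2, w11 = 1/2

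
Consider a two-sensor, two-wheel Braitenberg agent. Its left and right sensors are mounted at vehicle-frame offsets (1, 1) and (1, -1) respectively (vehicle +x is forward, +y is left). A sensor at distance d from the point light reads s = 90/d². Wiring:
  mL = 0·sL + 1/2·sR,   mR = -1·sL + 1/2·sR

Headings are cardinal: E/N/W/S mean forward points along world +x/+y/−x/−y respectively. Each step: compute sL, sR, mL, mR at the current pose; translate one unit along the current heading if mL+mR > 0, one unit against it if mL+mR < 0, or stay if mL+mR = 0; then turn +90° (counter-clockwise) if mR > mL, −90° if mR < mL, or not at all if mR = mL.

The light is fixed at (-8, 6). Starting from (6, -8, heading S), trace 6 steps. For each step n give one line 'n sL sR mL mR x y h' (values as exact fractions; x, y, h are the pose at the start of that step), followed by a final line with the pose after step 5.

0 1/5 45/197 45/394 -169/1970 6 -8 S
1 18/85 18/73 9/73 -549/6205 6 -9 W
2 9/34 45/196 45/392 -999/6664 5 -9 N
3 90/421 18/97 9/97 -4941/40837 5 -10 E
4 45/229 9/41 9/82 -1629/18778 4 -10 S
5 18/89 90/377 45/377 -2781/33553 4 -11 W
final 3 -11 N

n=0: pose=(6,-8,S); sL=1/5, sR=45/197; mL=45/394, mR=-169/1970; mL+mR=28/985 → advance +1; mR−mL=-1/5 → turn -1·90°
n=1: pose=(6,-9,W); sL=18/85, sR=18/73; mL=9/73, mR=-549/6205; mL+mR=216/6205 → advance +1; mR−mL=-18/85 → turn -1·90°
n=2: pose=(5,-9,N); sL=9/34, sR=45/196; mL=45/392, mR=-999/6664; mL+mR=-117/3332 → advance -1; mR−mL=-9/34 → turn -1·90°
n=3: pose=(5,-10,E); sL=90/421, sR=18/97; mL=9/97, mR=-4941/40837; mL+mR=-1152/40837 → advance -1; mR−mL=-90/421 → turn -1·90°
n=4: pose=(4,-10,S); sL=45/229, sR=9/41; mL=9/82, mR=-1629/18778; mL+mR=216/9389 → advance +1; mR−mL=-45/229 → turn -1·90°
n=5: pose=(4,-11,W); sL=18/89, sR=90/377; mL=45/377, mR=-2781/33553; mL+mR=1224/33553 → advance +1; mR−mL=-18/89 → turn -1·90°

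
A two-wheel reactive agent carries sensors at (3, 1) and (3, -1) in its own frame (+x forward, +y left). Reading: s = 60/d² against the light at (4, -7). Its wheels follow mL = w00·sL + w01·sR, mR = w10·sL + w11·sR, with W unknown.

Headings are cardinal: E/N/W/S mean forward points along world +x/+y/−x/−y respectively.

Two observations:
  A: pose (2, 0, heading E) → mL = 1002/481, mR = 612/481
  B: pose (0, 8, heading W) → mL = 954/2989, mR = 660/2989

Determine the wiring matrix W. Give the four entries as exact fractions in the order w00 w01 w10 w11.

obs A: pose=(2,0,E) → sL=12/13, sR=60/37, mL=1002/481, mR=612/481
obs B: pose=(0,8,W) → sL=12/49, sR=12/61, mL=954/2989, mR=660/2989
sensor matrix S = [[12/13, 60/37], [12/49, 12/61]]; det S = -309888/1437709
solve [mL_A; mL_B] = S·[w00; w01] and [mR_A; mR_B] = S·[w10; w11]:
  w00 = 1/2, w01 = 1, w10 = 1/2, w11 = 1/2

1/2 1 1/2 1/2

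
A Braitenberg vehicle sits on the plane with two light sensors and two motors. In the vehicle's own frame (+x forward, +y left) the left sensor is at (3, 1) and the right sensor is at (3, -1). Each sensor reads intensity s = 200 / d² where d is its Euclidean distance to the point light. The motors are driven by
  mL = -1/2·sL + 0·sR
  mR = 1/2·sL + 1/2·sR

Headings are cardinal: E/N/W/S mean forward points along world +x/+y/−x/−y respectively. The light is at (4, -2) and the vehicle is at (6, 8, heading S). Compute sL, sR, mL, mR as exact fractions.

left sensor world pos  = (7, 5); dL² = 58
right sensor world pos = (5, 5); dR² = 50
sL = 200/58 = 100/29
sR = 200/50 = 4
mL = -1/2·sL + 0·sR = -50/29
mR = 1/2·sL + 1/2·sR = 108/29

100/29 4 -50/29 108/29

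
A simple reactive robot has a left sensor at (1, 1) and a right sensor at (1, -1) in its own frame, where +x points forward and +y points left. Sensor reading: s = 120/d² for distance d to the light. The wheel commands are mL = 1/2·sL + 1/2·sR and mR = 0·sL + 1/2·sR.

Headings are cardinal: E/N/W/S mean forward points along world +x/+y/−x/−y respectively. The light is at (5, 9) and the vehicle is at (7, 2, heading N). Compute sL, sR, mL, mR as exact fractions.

left sensor world pos  = (6, 3); dL² = 37
right sensor world pos = (8, 3); dR² = 45
sL = 120/37 = 120/37
sR = 120/45 = 8/3
mL = 1/2·sL + 1/2·sR = 328/111
mR = 0·sL + 1/2·sR = 4/3

120/37 8/3 328/111 4/3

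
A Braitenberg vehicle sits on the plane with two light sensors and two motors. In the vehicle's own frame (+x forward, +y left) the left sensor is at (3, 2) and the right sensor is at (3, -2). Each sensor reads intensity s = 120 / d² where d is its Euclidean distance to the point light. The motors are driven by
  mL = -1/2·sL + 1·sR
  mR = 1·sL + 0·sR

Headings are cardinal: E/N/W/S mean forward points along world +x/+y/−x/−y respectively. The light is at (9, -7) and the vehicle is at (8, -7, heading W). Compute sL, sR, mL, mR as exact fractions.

6 6 3 6

left sensor world pos  = (5, -9); dL² = 20
right sensor world pos = (5, -5); dR² = 20
sL = 120/20 = 6
sR = 120/20 = 6
mL = -1/2·sL + 1·sR = 3
mR = 1·sL + 0·sR = 6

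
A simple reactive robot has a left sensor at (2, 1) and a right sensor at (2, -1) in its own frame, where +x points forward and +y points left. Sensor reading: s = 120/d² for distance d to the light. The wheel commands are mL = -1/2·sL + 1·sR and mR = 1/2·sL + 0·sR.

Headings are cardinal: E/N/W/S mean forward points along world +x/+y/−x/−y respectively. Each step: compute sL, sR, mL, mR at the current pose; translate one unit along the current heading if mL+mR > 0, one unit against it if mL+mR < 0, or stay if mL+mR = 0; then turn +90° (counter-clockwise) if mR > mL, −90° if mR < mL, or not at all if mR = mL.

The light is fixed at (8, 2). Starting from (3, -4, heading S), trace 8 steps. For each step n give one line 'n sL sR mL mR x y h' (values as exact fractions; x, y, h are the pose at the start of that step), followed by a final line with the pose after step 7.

0 3/2 6/5 9/20 3/4 3 -4 S
1 8/3 120/73 68/219 4/3 3 -5 E
2 12/5 60/17 198/85 6/5 4 -5 N
3 120/29 120/53 300/1537 60/29 4 -4 E
4 15/4 6 33/8 15/8 5 -4 N
5 120/17 120/37 -180/629 60/17 5 -3 E
6 20/3 12 26/3 10/3 6 -3 N
7 40/3 24/5 -28/15 20/3 6 -2 E
final 7 -2 N

n=0: pose=(3,-4,S); sL=3/2, sR=6/5; mL=9/20, mR=3/4; mL+mR=6/5 → advance +1; mR−mL=3/10 → turn +1·90°
n=1: pose=(3,-5,E); sL=8/3, sR=120/73; mL=68/219, mR=4/3; mL+mR=120/73 → advance +1; mR−mL=224/219 → turn +1·90°
n=2: pose=(4,-5,N); sL=12/5, sR=60/17; mL=198/85, mR=6/5; mL+mR=60/17 → advance +1; mR−mL=-96/85 → turn -1·90°
n=3: pose=(4,-4,E); sL=120/29, sR=120/53; mL=300/1537, mR=60/29; mL+mR=120/53 → advance +1; mR−mL=2880/1537 → turn +1·90°
n=4: pose=(5,-4,N); sL=15/4, sR=6; mL=33/8, mR=15/8; mL+mR=6 → advance +1; mR−mL=-9/4 → turn -1·90°
n=5: pose=(5,-3,E); sL=120/17, sR=120/37; mL=-180/629, mR=60/17; mL+mR=120/37 → advance +1; mR−mL=2400/629 → turn +1·90°
n=6: pose=(6,-3,N); sL=20/3, sR=12; mL=26/3, mR=10/3; mL+mR=12 → advance +1; mR−mL=-16/3 → turn -1·90°
n=7: pose=(6,-2,E); sL=40/3, sR=24/5; mL=-28/15, mR=20/3; mL+mR=24/5 → advance +1; mR−mL=128/15 → turn +1·90°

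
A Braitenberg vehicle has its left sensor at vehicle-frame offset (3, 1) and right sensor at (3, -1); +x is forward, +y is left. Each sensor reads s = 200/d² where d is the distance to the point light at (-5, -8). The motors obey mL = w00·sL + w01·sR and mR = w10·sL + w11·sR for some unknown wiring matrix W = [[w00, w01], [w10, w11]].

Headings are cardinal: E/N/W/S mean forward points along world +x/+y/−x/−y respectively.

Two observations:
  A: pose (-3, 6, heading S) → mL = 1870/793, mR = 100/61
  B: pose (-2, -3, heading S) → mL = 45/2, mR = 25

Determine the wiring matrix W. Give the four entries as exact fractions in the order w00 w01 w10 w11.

1 1/2 0 1

obs A: pose=(-3,6,S) → sL=20/13, sR=100/61, mL=1870/793, mR=100/61
obs B: pose=(-2,-3,S) → sL=10, sR=25, mL=45/2, mR=25
sensor matrix S = [[20/13, 100/61], [10, 25]]; det S = 17500/793
solve [mL_A; mL_B] = S·[w00; w01] and [mR_A; mR_B] = S·[w10; w11]:
  w00 = 1, w01 = 1/2, w10 = 0, w11 = 1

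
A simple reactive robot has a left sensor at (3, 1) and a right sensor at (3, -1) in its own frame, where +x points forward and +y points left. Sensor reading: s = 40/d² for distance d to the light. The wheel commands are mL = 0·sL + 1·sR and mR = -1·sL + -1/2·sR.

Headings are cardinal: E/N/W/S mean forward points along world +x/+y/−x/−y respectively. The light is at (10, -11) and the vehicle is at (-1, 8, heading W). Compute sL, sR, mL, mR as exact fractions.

1/13 10/149 10/149 -214/1937

left sensor world pos  = (-4, 7); dL² = 520
right sensor world pos = (-4, 9); dR² = 596
sL = 40/520 = 1/13
sR = 40/596 = 10/149
mL = 0·sL + 1·sR = 10/149
mR = -1·sL + -1/2·sR = -214/1937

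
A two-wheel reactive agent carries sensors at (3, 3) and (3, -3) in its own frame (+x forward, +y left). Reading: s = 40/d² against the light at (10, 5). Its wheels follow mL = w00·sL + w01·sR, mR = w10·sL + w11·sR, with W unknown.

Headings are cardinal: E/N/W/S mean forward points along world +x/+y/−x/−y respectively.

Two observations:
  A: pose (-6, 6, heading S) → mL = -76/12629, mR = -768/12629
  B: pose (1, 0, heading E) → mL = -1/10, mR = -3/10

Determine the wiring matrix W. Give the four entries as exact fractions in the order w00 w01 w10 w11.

-1/2 1 -1/2 1/2

obs A: pose=(-6,6,S) → sL=40/173, sR=8/73, mL=-76/12629, mR=-768/12629
obs B: pose=(1,0,E) → sL=1, sR=2/5, mL=-1/10, mR=-3/10
sensor matrix S = [[40/173, 8/73], [1, 2/5]]; det S = -216/12629
solve [mL_A; mL_B] = S·[w00; w01] and [mR_A; mR_B] = S·[w10; w11]:
  w00 = -1/2, w01 = 1, w10 = -1/2, w11 = 1/2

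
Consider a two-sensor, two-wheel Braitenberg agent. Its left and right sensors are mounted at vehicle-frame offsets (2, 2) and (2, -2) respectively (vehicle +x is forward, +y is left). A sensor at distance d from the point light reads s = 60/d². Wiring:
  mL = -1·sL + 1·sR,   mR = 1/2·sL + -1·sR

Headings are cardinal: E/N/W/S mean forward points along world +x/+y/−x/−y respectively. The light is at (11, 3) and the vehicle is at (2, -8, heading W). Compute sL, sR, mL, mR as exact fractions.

left sensor world pos  = (0, -10); dL² = 290
right sensor world pos = (0, -6); dR² = 202
sL = 60/290 = 6/29
sR = 60/202 = 30/101
mL = -1·sL + 1·sR = 264/2929
mR = 1/2·sL + -1·sR = -567/2929

6/29 30/101 264/2929 -567/2929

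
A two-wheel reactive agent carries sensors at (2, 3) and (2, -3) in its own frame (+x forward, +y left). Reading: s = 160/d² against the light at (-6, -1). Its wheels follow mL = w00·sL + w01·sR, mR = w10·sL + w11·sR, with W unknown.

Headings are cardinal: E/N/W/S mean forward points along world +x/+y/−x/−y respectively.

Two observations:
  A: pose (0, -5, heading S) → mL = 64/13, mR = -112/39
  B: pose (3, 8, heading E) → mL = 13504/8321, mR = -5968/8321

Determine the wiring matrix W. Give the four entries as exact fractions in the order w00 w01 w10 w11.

1 1 1/2 -1

obs A: pose=(0,-5,S) → sL=160/117, sR=32/9, mL=64/13, mR=-112/39
obs B: pose=(3,8,E) → sL=32/53, sR=160/157, mL=13504/8321, mR=-5968/8321
sensor matrix S = [[160/117, 32/9], [32/53, 160/157]]; det S = -733184/973557
solve [mL_A; mL_B] = S·[w00; w01] and [mR_A; mR_B] = S·[w10; w11]:
  w00 = 1, w01 = 1, w10 = 1/2, w11 = -1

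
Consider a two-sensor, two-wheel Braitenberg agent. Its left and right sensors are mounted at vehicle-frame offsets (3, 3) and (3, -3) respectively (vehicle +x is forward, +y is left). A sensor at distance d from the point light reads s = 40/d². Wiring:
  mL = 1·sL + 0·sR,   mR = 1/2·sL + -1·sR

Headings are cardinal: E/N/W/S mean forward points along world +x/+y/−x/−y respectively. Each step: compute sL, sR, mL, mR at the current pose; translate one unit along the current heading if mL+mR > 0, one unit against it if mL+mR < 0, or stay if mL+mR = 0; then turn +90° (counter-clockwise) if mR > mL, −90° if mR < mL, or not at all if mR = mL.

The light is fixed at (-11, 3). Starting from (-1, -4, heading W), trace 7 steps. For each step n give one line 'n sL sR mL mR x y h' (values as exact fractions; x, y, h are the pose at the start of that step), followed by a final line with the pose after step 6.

0 40/149 8/13 40/149 -932/1937 -1 -4 W
1 1/2 10/53 1/2 13/212 0 -4 N
2 8/41 40/277 8/41 -532/11357 0 -3 E
3 20/153 20/81 20/153 -250/1377 1 -3 S
4 8/29 8/17 8/29 -164/493 1 -2 W
5 5/13 2/13 5/13 1/26 2 -2 N
6 40/257 8/61 40/257 -836/15677 2 -1 E
final 3 -1 S

n=0: pose=(-1,-4,W); sL=40/149, sR=8/13; mL=40/149, mR=-932/1937; mL+mR=-412/1937 → advance -1; mR−mL=-1452/1937 → turn -1·90°
n=1: pose=(0,-4,N); sL=1/2, sR=10/53; mL=1/2, mR=13/212; mL+mR=119/212 → advance +1; mR−mL=-93/212 → turn -1·90°
n=2: pose=(0,-3,E); sL=8/41, sR=40/277; mL=8/41, mR=-532/11357; mL+mR=1684/11357 → advance +1; mR−mL=-2748/11357 → turn -1·90°
n=3: pose=(1,-3,S); sL=20/153, sR=20/81; mL=20/153, mR=-250/1377; mL+mR=-70/1377 → advance -1; mR−mL=-430/1377 → turn -1·90°
n=4: pose=(1,-2,W); sL=8/29, sR=8/17; mL=8/29, mR=-164/493; mL+mR=-28/493 → advance -1; mR−mL=-300/493 → turn -1·90°
n=5: pose=(2,-2,N); sL=5/13, sR=2/13; mL=5/13, mR=1/26; mL+mR=11/26 → advance +1; mR−mL=-9/26 → turn -1·90°
n=6: pose=(2,-1,E); sL=40/257, sR=8/61; mL=40/257, mR=-836/15677; mL+mR=1604/15677 → advance +1; mR−mL=-3276/15677 → turn -1·90°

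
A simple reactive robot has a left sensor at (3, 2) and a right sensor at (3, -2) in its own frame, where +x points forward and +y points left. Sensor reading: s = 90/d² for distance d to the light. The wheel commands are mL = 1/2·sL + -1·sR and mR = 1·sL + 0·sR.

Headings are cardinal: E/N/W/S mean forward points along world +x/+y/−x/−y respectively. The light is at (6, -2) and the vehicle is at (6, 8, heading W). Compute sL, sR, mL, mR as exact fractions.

left sensor world pos  = (3, 6); dL² = 73
right sensor world pos = (3, 10); dR² = 153
sL = 90/73 = 90/73
sR = 90/153 = 10/17
mL = 1/2·sL + -1·sR = 35/1241
mR = 1·sL + 0·sR = 90/73

90/73 10/17 35/1241 90/73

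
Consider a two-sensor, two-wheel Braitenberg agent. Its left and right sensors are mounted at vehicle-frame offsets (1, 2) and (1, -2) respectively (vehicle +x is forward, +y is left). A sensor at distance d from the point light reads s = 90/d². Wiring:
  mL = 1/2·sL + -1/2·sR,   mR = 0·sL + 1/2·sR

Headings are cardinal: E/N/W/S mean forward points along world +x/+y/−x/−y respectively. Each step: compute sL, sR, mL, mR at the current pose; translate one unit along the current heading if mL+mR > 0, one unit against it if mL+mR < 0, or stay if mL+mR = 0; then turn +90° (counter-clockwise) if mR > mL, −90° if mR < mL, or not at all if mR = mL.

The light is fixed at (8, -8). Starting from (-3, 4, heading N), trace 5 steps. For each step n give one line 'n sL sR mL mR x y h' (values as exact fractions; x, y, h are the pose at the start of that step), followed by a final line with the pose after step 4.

n=0: pose=(-3,4,N); sL=45/169, sR=9/25; mL=-198/4225, mR=9/50; mL+mR=45/338 → advance +1; mR−mL=1917/8450 → turn +1·90°
n=1: pose=(-3,5,W); sL=18/53, sR=10/41; mL=104/2173, mR=5/41; mL+mR=9/53 → advance +1; mR−mL=161/2173 → turn +1·90°
n=2: pose=(-4,5,S); sL=45/122, sR=9/34; mL=54/1037, mR=9/68; mL+mR=45/244 → advance +1; mR−mL=333/4148 → turn +1·90°
n=3: pose=(-4,4,E); sL=90/317, sR=90/221; mL=-4320/70057, mR=45/221; mL+mR=45/317 → advance +1; mR−mL=18585/70057 → turn +1·90°
n=4: pose=(-3,4,N); sL=45/169, sR=9/25; mL=-198/4225, mR=9/50; mL+mR=45/338 → advance +1; mR−mL=1917/8450 → turn +1·90°

0 45/169 9/25 -198/4225 9/50 -3 4 N
1 18/53 10/41 104/2173 5/41 -3 5 W
2 45/122 9/34 54/1037 9/68 -4 5 S
3 90/317 90/221 -4320/70057 45/221 -4 4 E
4 45/169 9/25 -198/4225 9/50 -3 4 N
final -3 5 W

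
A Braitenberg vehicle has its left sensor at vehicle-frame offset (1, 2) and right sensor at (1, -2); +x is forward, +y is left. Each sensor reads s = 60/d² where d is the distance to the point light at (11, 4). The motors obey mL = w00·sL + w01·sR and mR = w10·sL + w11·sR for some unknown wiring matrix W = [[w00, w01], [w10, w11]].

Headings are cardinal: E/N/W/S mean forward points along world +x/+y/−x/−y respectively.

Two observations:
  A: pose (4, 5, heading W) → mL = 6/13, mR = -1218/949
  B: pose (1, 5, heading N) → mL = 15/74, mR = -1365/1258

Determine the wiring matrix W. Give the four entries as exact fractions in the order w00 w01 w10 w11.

obs A: pose=(4,5,W) → sL=12/13, sR=60/73, mL=6/13, mR=-1218/949
obs B: pose=(1,5,N) → sL=15/37, sR=15/17, mL=15/74, mR=-1365/1258
sensor matrix S = [[12/13, 60/73], [15/37, 15/17]]; det S = 287280/596921
solve [mL_A; mL_B] = S·[w00; w01] and [mR_A; mR_B] = S·[w10; w11]:
  w00 = 1/2, w01 = 0, w10 = -1/2, w11 = -1

1/2 0 -1/2 -1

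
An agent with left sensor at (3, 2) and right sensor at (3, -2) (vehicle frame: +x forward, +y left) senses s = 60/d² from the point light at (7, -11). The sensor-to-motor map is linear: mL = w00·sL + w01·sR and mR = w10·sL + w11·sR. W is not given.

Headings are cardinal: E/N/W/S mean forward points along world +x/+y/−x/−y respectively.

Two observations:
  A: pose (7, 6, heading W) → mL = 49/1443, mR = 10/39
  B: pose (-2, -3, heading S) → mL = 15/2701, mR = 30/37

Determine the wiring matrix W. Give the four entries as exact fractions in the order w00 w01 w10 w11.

-1/2 1 1 0

obs A: pose=(7,6,W) → sL=10/39, sR=6/37, mL=49/1443, mR=10/39
obs B: pose=(-2,-3,S) → sL=30/37, sR=30/73, mL=15/2701, mR=30/37
sensor matrix S = [[10/39, 6/37], [30/37, 30/73]]; det S = -33920/1299181
solve [mL_A; mL_B] = S·[w00; w01] and [mR_A; mR_B] = S·[w10; w11]:
  w00 = -1/2, w01 = 1, w10 = 1, w11 = 0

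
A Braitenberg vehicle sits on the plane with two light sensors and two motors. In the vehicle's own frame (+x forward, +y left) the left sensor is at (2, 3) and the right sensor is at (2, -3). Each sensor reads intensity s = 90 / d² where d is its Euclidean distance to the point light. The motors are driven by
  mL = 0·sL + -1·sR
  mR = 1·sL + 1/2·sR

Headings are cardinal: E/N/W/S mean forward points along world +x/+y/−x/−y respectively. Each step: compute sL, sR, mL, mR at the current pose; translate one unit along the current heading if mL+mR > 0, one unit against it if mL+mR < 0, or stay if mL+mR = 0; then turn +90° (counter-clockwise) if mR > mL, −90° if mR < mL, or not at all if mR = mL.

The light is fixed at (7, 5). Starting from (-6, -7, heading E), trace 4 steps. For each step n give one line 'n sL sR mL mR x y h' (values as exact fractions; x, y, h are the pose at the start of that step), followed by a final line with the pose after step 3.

n=0: pose=(-6,-7,E); sL=45/101, sR=45/173; mL=-45/173, mR=20115/34946; mL+mR=11025/34946 → advance +1; mR−mL=29205/34946 → turn +1·90°
n=1: pose=(-5,-7,N); sL=18/65, sR=90/181; mL=-90/181, mR=6183/11765; mL+mR=333/11765 → advance +1; mR−mL=12033/11765 → turn +1·90°
n=2: pose=(-5,-6,W); sL=45/196, sR=9/26; mL=-9/26, mR=513/1274; mL+mR=36/637 → advance +1; mR−mL=477/637 → turn +1·90°
n=3: pose=(-6,-6,S); sL=90/269, sR=18/85; mL=-18/85, mR=10071/22865; mL+mR=5229/22865 → advance +1; mR−mL=14913/22865 → turn +1·90°

0 45/101 45/173 -45/173 20115/34946 -6 -7 E
1 18/65 90/181 -90/181 6183/11765 -5 -7 N
2 45/196 9/26 -9/26 513/1274 -5 -6 W
3 90/269 18/85 -18/85 10071/22865 -6 -6 S
final -6 -7 E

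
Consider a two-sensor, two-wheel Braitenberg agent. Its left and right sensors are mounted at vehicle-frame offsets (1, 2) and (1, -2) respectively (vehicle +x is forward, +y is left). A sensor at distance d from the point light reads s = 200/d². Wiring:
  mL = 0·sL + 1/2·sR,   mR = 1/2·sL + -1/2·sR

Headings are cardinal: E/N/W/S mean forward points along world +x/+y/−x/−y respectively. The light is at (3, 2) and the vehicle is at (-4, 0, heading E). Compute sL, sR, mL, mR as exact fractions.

50/9 50/13 25/13 100/117

left sensor world pos  = (-3, 2); dL² = 36
right sensor world pos = (-3, -2); dR² = 52
sL = 200/36 = 50/9
sR = 200/52 = 50/13
mL = 0·sL + 1/2·sR = 25/13
mR = 1/2·sL + -1/2·sR = 100/117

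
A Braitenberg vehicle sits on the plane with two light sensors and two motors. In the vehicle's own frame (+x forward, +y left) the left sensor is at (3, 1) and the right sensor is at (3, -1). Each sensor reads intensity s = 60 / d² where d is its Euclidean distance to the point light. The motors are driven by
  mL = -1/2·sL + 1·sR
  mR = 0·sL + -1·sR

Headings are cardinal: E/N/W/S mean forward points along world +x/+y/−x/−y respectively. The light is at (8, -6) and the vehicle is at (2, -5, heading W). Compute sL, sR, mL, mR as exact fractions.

left sensor world pos  = (-1, -6); dL² = 81
right sensor world pos = (-1, -4); dR² = 85
sL = 60/81 = 20/27
sR = 60/85 = 12/17
mL = -1/2·sL + 1·sR = 154/459
mR = 0·sL + -1·sR = -12/17

20/27 12/17 154/459 -12/17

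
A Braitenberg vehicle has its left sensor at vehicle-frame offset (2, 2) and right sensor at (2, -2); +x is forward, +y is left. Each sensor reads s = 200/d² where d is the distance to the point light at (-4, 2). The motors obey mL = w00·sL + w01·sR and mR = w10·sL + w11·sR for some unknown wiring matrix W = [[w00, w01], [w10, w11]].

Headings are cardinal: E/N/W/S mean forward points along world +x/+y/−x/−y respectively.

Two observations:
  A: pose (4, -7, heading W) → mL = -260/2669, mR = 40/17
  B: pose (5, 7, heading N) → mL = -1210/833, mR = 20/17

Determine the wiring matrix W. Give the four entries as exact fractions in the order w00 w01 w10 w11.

obs A: pose=(4,-7,W) → sL=200/157, sR=40/17, mL=-260/2669, mR=40/17
obs B: pose=(5,7,N) → sL=100/49, sR=20/17, mL=-1210/833, mR=20/17
sensor matrix S = [[200/157, 40/17], [100/49, 20/17]]; det S = -432000/130781
solve [mL_A; mL_B] = S·[w00; w01] and [mR_A; mR_B] = S·[w10; w11]:
  w00 = -1, w01 = 1/2, w10 = 0, w11 = 1

-1 1/2 0 1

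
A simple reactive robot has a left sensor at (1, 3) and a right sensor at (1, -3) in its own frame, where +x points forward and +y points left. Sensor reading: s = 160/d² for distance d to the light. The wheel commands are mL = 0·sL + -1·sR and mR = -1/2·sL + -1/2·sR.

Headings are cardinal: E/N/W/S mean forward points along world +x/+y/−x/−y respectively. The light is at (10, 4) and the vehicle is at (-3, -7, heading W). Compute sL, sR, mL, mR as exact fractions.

left sensor world pos  = (-4, -10); dL² = 392
right sensor world pos = (-4, -4); dR² = 260
sL = 160/392 = 20/49
sR = 160/260 = 8/13
mL = 0·sL + -1·sR = -8/13
mR = -1/2·sL + -1/2·sR = -326/637

20/49 8/13 -8/13 -326/637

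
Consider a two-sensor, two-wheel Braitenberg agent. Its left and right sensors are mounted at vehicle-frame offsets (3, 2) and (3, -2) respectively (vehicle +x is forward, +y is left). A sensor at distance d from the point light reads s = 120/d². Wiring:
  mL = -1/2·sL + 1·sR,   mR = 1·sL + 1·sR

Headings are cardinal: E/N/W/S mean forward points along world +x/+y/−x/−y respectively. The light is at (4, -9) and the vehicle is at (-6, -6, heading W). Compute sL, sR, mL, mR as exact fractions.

left sensor world pos  = (-9, -8); dL² = 170
right sensor world pos = (-9, -4); dR² = 194
sL = 120/170 = 12/17
sR = 120/194 = 60/97
mL = -1/2·sL + 1·sR = 438/1649
mR = 1·sL + 1·sR = 2184/1649

12/17 60/97 438/1649 2184/1649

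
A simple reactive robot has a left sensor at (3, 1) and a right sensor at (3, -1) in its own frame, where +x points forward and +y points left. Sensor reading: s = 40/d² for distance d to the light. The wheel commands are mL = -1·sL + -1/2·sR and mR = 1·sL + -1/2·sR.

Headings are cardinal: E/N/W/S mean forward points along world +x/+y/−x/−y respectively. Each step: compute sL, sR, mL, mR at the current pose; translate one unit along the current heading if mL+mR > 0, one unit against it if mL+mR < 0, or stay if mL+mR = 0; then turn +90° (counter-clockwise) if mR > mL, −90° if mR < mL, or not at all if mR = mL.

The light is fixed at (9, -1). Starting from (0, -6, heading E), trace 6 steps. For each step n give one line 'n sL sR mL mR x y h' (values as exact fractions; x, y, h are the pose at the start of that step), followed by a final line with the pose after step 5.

0 10/13 5/9 -245/234 115/234 0 -6 E
1 8/25 8/17 -236/425 36/425 -1 -6 N
2 20/109 20/97 -3030/10573 850/10573 -1 -7 W
3 8/29 40/181 -2028/5249 868/5249 0 -7 S
4 10/13 5/9 -245/234 115/234 0 -6 E
5 8/25 8/17 -236/425 36/425 -1 -6 N
final -1 -7 W

n=0: pose=(0,-6,E); sL=10/13, sR=5/9; mL=-245/234, mR=115/234; mL+mR=-5/9 → advance -1; mR−mL=20/13 → turn +1·90°
n=1: pose=(-1,-6,N); sL=8/25, sR=8/17; mL=-236/425, mR=36/425; mL+mR=-8/17 → advance -1; mR−mL=16/25 → turn +1·90°
n=2: pose=(-1,-7,W); sL=20/109, sR=20/97; mL=-3030/10573, mR=850/10573; mL+mR=-20/97 → advance -1; mR−mL=40/109 → turn +1·90°
n=3: pose=(0,-7,S); sL=8/29, sR=40/181; mL=-2028/5249, mR=868/5249; mL+mR=-40/181 → advance -1; mR−mL=16/29 → turn +1·90°
n=4: pose=(0,-6,E); sL=10/13, sR=5/9; mL=-245/234, mR=115/234; mL+mR=-5/9 → advance -1; mR−mL=20/13 → turn +1·90°
n=5: pose=(-1,-6,N); sL=8/25, sR=8/17; mL=-236/425, mR=36/425; mL+mR=-8/17 → advance -1; mR−mL=16/25 → turn +1·90°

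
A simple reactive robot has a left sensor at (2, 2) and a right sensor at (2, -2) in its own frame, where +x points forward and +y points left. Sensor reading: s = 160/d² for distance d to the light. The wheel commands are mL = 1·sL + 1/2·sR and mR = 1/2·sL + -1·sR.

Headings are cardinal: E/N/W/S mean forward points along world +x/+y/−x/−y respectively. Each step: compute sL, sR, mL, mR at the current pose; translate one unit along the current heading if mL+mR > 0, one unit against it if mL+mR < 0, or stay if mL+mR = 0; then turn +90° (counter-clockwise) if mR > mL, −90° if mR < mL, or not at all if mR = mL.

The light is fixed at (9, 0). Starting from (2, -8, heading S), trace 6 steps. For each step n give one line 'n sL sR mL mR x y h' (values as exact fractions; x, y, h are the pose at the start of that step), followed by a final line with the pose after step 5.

n=0: pose=(2,-8,S); sL=32/25, sR=160/181; mL=7792/4525, mR=-1104/4525; mL+mR=6688/4525 → advance +1; mR−mL=-8896/4525 → turn -1·90°
n=1: pose=(2,-9,W); sL=80/101, sR=16/13; mL=1848/1313, mR=-1096/1313; mL+mR=752/1313 → advance +1; mR−mL=-2944/1313 → turn -1·90°
n=2: pose=(1,-9,N); sL=160/149, sR=32/17; mL=5104/2533, mR=-3408/2533; mL+mR=1696/2533 → advance +1; mR−mL=-8512/2533 → turn -1·90°
n=3: pose=(1,-8,E); sL=20/9, sR=20/17; mL=430/153, mR=-10/153; mL+mR=140/51 → advance +1; mR−mL=-440/153 → turn -1·90°
n=4: pose=(2,-8,S); sL=32/25, sR=160/181; mL=7792/4525, mR=-1104/4525; mL+mR=6688/4525 → advance +1; mR−mL=-8896/4525 → turn -1·90°
n=5: pose=(2,-9,W); sL=80/101, sR=16/13; mL=1848/1313, mR=-1096/1313; mL+mR=752/1313 → advance +1; mR−mL=-2944/1313 → turn -1·90°

0 32/25 160/181 7792/4525 -1104/4525 2 -8 S
1 80/101 16/13 1848/1313 -1096/1313 2 -9 W
2 160/149 32/17 5104/2533 -3408/2533 1 -9 N
3 20/9 20/17 430/153 -10/153 1 -8 E
4 32/25 160/181 7792/4525 -1104/4525 2 -8 S
5 80/101 16/13 1848/1313 -1096/1313 2 -9 W
final 1 -9 N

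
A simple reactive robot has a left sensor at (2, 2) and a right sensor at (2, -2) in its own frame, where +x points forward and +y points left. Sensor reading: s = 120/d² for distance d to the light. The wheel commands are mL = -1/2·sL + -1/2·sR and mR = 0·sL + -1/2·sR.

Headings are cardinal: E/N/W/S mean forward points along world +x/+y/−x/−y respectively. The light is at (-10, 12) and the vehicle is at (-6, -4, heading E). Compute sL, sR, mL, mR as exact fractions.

15/29 1/3 -37/87 -1/6

left sensor world pos  = (-4, -2); dL² = 232
right sensor world pos = (-4, -6); dR² = 360
sL = 120/232 = 15/29
sR = 120/360 = 1/3
mL = -1/2·sL + -1/2·sR = -37/87
mR = 0·sL + -1/2·sR = -1/6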